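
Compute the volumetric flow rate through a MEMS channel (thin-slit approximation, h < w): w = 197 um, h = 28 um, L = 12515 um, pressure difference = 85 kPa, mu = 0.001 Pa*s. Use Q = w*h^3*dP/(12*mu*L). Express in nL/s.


Step 1: Convert all dimensions to SI (meters).
w = 197e-6 m, h = 28e-6 m, L = 12515e-6 m, dP = 85e3 Pa
Step 2: Q = w * h^3 * dP / (12 * mu * L)
Q = 197e-6 * (28e-6)^3 * 85e3 / (12 * 0.001 * 12515e-6) = 2.44763777e-09 m^3/s
Step 3: Convert Q from m^3/s to nL/s (1 m^3 = 1e12 nL, so multiply by 1e12).
Q = 2447.638 nL/s


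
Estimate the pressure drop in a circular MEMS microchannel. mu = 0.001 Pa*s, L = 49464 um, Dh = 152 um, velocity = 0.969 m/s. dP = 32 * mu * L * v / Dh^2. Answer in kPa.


Step 1: Convert to SI: L = 49464e-6 m, Dh = 152e-6 m
Step 2: dP = 32 * 0.001 * 49464e-6 * 0.969 / (152e-6)^2
Step 3: dP = 66385.89 Pa
Step 4: Convert to kPa: dP = 66.39 kPa


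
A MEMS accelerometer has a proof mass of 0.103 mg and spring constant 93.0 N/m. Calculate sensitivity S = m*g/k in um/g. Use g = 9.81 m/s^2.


Step 1: Convert mass: m = 0.103 mg = 1.03e-07 kg
Step 2: S = m * g / k = 1.03e-07 * 9.81 / 93.0
Step 3: S = 1.09e-08 m/g
Step 4: Convert to um/g: S = 0.011 um/g


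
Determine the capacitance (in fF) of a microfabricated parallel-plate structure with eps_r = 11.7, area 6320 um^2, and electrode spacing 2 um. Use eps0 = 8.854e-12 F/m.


Step 1: Convert area to m^2: A = 6320e-12 m^2
Step 2: Convert gap to m: d = 2e-6 m
Step 3: C = eps0 * eps_r * A / d
C = 8.854e-12 * 11.7 * 6320e-12 / 2e-6
Step 4: Convert to fF (multiply by 1e15).
C = 327.35 fF


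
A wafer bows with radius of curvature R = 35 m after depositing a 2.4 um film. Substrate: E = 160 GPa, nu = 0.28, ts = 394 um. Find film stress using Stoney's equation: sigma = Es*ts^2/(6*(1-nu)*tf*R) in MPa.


Step 1: Compute numerator: Es * ts^2 = 160 * 394^2 = 24837760 (GPa*um^2)
Step 2: Compute denominator (R in um): 6*(1-nu)*tf*R = 6*0.72*2.4*35e6 = 362880000.0 (um^2)
Step 3: sigma (GPa) = 24837760 / 362880000.0 = 6.8446e-02 GPa
Step 4: Convert to MPa (x1000): sigma = 68.4 MPa


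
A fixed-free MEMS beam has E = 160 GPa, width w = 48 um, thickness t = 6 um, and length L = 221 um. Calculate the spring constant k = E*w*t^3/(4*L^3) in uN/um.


Step 1: Convert E to consistent units (1 GPa = 1000 uN/um^2).
E = 160 GPa = 160000 uN/um^2
Step 2: Compute t^3 = 6^3 = 216
Step 3: Compute L^3 = 221^3 = 10793861
Step 4: k = 160000 * 48 * 216 / (4 * 10793861)
k = 38.4218 uN/um


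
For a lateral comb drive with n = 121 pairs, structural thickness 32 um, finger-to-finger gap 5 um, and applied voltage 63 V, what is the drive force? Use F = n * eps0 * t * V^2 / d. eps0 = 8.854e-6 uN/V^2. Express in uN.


Step 1: Parameters: n=121, eps0=8.854e-6 uN/V^2, t=32 um, V=63 V, d=5 um
Step 2: V^2 = 3969
Step 3: F = 121 * 8.854e-6 * 32 * 3969 / 5
F = 27.214 uN


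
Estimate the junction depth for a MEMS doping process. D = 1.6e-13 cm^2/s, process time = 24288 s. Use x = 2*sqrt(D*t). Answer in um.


Step 1: Compute D*t = 1.6e-13 * 24288 = 3.88608e-09 cm^2
Step 2: sqrt(D*t) = 6.23384e-05 cm
Step 3: x = 2 * 6.23384e-05 cm = 1.246768e-04 cm
Step 4: Convert to um (1 cm = 1e4 um): x = 1.247 um


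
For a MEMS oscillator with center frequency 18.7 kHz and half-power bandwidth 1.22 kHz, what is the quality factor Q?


Step 1: Q = f0 / bandwidth
Step 2: Q = 18.7 / 1.22
Q = 15.3


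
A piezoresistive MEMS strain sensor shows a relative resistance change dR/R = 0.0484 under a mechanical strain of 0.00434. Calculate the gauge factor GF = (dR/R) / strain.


Step 1: Identify values.
dR/R = 0.0484, strain = 0.00434
Step 2: GF = (dR/R) / strain = 0.0484 / 0.00434
GF = 11.2


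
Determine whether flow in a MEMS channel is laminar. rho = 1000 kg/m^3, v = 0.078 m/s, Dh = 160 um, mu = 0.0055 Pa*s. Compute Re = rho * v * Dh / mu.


Step 1: Convert Dh to meters: Dh = 160e-6 m
Step 2: Re = rho * v * Dh / mu
Re = 1000 * 0.078 * 160e-6 / 0.0055
Re = 2.269
Since Re = 2.269 is below ~2300, the flow is laminar.


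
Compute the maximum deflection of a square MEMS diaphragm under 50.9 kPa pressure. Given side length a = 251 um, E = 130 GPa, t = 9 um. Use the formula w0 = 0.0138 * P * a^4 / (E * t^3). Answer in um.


Step 1: Convert pressure to compatible units (E is in GPa, so P in GPa).
P = 50.9 kPa = 50.9e-6 GPa
Step 2: Compute numerator: 0.0138 * P * a^4.
a^4 = 251^4 = 3969126001
numerator = 0.0138 * 50.9e-6 * 3969126001 = 2.788e+03
Step 3: Compute denominator: E * t^3 = 130 * 9^3 = 94770
Step 4: w0 = numerator / denominator = 2.788e+03 / 94770 = 0.0294 um


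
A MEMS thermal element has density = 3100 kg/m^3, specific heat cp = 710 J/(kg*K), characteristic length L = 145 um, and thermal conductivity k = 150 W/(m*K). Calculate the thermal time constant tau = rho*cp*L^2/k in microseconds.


Step 1: Convert L to m: L = 145e-6 m
Step 2: L^2 = (145e-6)^2 = 2.1025e-08 m^2
Step 3: tau = 3100 * 710 * 2.1025e-08 / 150 = 3.0850683e-04 s
Step 4: Convert to microseconds (multiply by 1e6).
tau = 308.507 us


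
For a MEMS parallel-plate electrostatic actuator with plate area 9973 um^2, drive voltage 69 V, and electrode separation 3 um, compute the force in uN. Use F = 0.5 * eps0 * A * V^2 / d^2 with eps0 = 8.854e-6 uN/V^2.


Step 1: Identify parameters.
eps0 = 8.854e-6 uN/V^2, A = 9973 um^2, V = 69 V, d = 3 um
Step 2: Compute V^2 = 69^2 = 4761
Step 3: Compute d^2 = 3^2 = 9
Step 4: F = 0.5 * 8.854e-6 * 9973 * 4761 / 9
F = 23.356 uN


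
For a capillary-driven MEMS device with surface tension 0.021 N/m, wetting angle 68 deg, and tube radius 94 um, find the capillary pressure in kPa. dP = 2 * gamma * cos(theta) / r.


Step 1: cos(68 deg) = 0.3746
Step 2: Convert r to m: r = 94e-6 m
Step 3: dP = 2 * 0.021 * 0.3746 / 94e-6 = 167.4 Pa
Step 4: Convert Pa to kPa (divide by 1000).
dP = 0.17 kPa


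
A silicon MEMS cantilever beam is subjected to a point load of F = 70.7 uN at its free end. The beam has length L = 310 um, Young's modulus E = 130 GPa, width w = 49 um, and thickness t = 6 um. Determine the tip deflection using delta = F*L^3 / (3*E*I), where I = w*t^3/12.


Step 1: Calculate the second moment of area.
I = w * t^3 / 12 = 49 * 6^3 / 12 = 882.0 um^4
Step 2: Convert E to consistent units (1 GPa = 1000 uN/um^2).
E = 130 GPa = 130000 uN/um^2
Step 3: Calculate tip deflection.
delta = F * L^3 / (3 * E * I)
delta = 70.7 * 310^3 / (3 * 130000 * 882.0)
delta = 6.1231 um


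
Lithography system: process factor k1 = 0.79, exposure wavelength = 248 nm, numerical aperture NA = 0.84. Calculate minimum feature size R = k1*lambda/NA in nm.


Step 1: Identify values: k1 = 0.79, lambda = 248 nm, NA = 0.84
Step 2: R = k1 * lambda / NA
R = 0.79 * 248 / 0.84
R = 233.2 nm


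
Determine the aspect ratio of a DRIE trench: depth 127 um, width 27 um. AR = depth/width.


Step 1: AR = depth / width
Step 2: AR = 127 / 27
AR = 4.7


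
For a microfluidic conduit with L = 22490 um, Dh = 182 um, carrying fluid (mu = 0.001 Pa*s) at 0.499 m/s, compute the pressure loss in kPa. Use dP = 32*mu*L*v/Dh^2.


Step 1: Convert to SI: L = 22490e-6 m, Dh = 182e-6 m
Step 2: dP = 32 * 0.001 * 22490e-6 * 0.499 / (182e-6)^2
Step 3: dP = 10841.70 Pa
Step 4: Convert to kPa: dP = 10.84 kPa


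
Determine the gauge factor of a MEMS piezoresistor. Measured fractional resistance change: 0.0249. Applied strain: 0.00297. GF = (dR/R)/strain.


Step 1: Identify values.
dR/R = 0.0249, strain = 0.00297
Step 2: GF = (dR/R) / strain = 0.0249 / 0.00297
GF = 8.4


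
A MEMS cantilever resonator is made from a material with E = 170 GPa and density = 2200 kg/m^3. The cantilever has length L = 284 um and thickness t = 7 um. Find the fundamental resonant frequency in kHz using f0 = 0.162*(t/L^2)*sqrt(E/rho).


Step 1: Convert units to SI.
t_SI = 7e-6 m, L_SI = 284e-6 m
Step 2: Calculate sqrt(E/rho).
sqrt(170e9 / 2200) = 8790.49 m/s
Step 3: Compute f0.
f0 = 0.162 * 7e-6 / (284e-6)^2 * 8790.49 = 123591.7 Hz = 123.59 kHz


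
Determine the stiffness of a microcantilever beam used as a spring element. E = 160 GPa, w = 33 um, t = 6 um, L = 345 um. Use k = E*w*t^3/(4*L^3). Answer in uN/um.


Step 1: Convert E to consistent units (1 GPa = 1000 uN/um^2).
E = 160 GPa = 160000 uN/um^2
Step 2: Compute t^3 = 6^3 = 216
Step 3: Compute L^3 = 345^3 = 41063625
Step 4: k = 160000 * 33 * 216 / (4 * 41063625)
k = 6.9434 uN/um


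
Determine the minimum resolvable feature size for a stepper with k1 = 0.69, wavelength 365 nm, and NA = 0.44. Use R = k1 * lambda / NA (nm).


Step 1: Identify values: k1 = 0.69, lambda = 365 nm, NA = 0.44
Step 2: R = k1 * lambda / NA
R = 0.69 * 365 / 0.44
R = 572.4 nm


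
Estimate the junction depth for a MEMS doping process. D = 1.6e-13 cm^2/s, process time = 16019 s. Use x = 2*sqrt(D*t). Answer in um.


Step 1: Compute D*t = 1.6e-13 * 16019 = 2.56304e-09 cm^2
Step 2: sqrt(D*t) = 5.06265e-05 cm
Step 3: x = 2 * 5.06265e-05 cm = 1.01253e-04 cm
Step 4: Convert to um (1 cm = 1e4 um): x = 1.013 um


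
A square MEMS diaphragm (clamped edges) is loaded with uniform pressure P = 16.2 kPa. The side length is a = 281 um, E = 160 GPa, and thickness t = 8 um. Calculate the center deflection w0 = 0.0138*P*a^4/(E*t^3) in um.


Step 1: Convert pressure to compatible units (E is in GPa, so P in GPa).
P = 16.2 kPa = 16.2e-6 GPa
Step 2: Compute numerator: 0.0138 * P * a^4.
a^4 = 281^4 = 6234839521
numerator = 0.0138 * 16.2e-6 * 6234839521 = 1.394e+03
Step 3: Compute denominator: E * t^3 = 160 * 8^3 = 81920
Step 4: w0 = numerator / denominator = 1.394e+03 / 81920 = 0.017 um


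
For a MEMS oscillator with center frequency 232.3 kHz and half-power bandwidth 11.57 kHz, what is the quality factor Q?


Step 1: Q = f0 / bandwidth
Step 2: Q = 232.3 / 11.57
Q = 20.1


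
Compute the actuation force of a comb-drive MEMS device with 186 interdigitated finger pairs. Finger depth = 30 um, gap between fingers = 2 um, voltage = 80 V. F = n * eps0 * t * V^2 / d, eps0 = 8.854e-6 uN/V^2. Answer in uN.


Step 1: Parameters: n=186, eps0=8.854e-6 uN/V^2, t=30 um, V=80 V, d=2 um
Step 2: V^2 = 6400
Step 3: F = 186 * 8.854e-6 * 30 * 6400 / 2
F = 158.097 uN


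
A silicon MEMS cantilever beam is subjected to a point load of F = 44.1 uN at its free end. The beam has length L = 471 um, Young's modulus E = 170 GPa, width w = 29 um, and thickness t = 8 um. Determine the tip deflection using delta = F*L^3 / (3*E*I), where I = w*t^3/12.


Step 1: Calculate the second moment of area.
I = w * t^3 / 12 = 29 * 8^3 / 12 = 1237.3333 um^4
Step 2: Convert E to consistent units (1 GPa = 1000 uN/um^2).
E = 170 GPa = 170000 uN/um^2
Step 3: Calculate tip deflection.
delta = F * L^3 / (3 * E * I)
delta = 44.1 * 471^3 / (3 * 170000 * 1237.3333)
delta = 7.302 um


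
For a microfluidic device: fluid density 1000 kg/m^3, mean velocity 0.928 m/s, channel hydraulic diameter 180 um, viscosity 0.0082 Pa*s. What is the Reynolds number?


Step 1: Convert Dh to meters: Dh = 180e-6 m
Step 2: Re = rho * v * Dh / mu
Re = 1000 * 0.928 * 180e-6 / 0.0082
Re = 20.371


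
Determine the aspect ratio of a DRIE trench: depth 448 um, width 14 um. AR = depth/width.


Step 1: AR = depth / width
Step 2: AR = 448 / 14
AR = 32.0


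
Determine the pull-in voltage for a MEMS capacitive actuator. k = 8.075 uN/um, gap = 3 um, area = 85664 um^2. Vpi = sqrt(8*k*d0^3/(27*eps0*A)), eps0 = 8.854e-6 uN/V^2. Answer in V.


Step 1: Compute numerator: 8 * k * d0^3 = 8 * 8.075 * 3^3 = 1744.2
Step 2: Compute denominator: 27 * eps0 * A = 27 * 8.854e-6 * 85664 = 20.478665
Step 3: Vpi = sqrt(1744.2 / 20.478665)
Vpi = 9.23 V


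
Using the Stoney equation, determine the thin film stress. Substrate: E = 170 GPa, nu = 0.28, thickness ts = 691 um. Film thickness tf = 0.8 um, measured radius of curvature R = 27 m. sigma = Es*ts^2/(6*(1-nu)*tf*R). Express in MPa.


Step 1: Compute numerator: Es * ts^2 = 170 * 691^2 = 81171770 (GPa*um^2)
Step 2: Compute denominator (R in um): 6*(1-nu)*tf*R = 6*0.72*0.8*27e6 = 93312000.0 (um^2)
Step 3: sigma (GPa) = 81171770 / 93312000.0 = 8.69896e-01 GPa
Step 4: Convert to MPa (x1000): sigma = 869.9 MPa


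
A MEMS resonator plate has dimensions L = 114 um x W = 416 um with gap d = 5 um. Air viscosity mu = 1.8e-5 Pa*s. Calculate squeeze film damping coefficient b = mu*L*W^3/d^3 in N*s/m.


Step 1: Convert to SI.
L = 114e-6 m, W = 416e-6 m, d = 5e-6 m
Step 2: W^3 = (416e-6)^3 = 7.20e-11 m^3
Step 3: d^3 = (5e-6)^3 = 1.25e-16 m^3
Step 4: b = 1.8e-5 * 114e-6 * 7.20e-11 / 1.25e-16
b = 1.18e-03 N*s/m


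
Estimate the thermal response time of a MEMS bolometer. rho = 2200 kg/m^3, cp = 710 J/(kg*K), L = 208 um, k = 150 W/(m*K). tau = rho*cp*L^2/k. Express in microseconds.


Step 1: Convert L to m: L = 208e-6 m
Step 2: L^2 = (208e-6)^2 = 4.3264e-08 m^2
Step 3: tau = 2200 * 710 * 4.3264e-08 / 150 = 4.5052245e-04 s
Step 4: Convert to microseconds (multiply by 1e6).
tau = 450.522 us


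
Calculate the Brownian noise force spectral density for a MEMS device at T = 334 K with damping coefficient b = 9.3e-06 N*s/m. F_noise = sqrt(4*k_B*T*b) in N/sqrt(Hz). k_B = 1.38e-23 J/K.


Step 1: Compute 4 * k_B * T * b
= 4 * 1.38e-23 * 334 * 9.3e-06
= 1.7146e-25 N^2/Hz
Step 2: F_noise = sqrt(1.7146e-25)
F_noise = 4.14e-13 N/sqrt(Hz)


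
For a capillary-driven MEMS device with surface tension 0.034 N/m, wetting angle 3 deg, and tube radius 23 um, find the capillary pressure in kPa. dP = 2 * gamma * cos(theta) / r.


Step 1: cos(3 deg) = 0.9986
Step 2: Convert r to m: r = 23e-6 m
Step 3: dP = 2 * 0.034 * 0.9986 / 23e-6 = 2952.4 Pa
Step 4: Convert Pa to kPa (divide by 1000).
dP = 2.95 kPa


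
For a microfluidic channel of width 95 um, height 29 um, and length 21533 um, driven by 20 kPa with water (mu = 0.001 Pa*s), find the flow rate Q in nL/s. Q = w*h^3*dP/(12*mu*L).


Step 1: Convert all dimensions to SI (meters).
w = 95e-6 m, h = 29e-6 m, L = 21533e-6 m, dP = 20e3 Pa
Step 2: Q = w * h^3 * dP / (12 * mu * L)
Q = 95e-6 * (29e-6)^3 * 20e3 / (12 * 0.001 * 21533e-6) = 1.7933366e-10 m^3/s
Step 3: Convert Q from m^3/s to nL/s (1 m^3 = 1e12 nL, so multiply by 1e12).
Q = 179.334 nL/s


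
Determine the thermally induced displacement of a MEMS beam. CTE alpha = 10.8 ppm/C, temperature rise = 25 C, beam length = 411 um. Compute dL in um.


Step 1: Convert CTE: alpha = 10.8 ppm/C = 10.8e-6 /C
Step 2: dL = 10.8e-6 * 25 * 411
dL = 0.111 um


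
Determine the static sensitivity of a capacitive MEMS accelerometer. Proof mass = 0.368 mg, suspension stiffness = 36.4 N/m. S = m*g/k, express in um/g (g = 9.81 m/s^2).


Step 1: Convert mass: m = 0.368 mg = 3.68e-07 kg
Step 2: S = m * g / k = 3.68e-07 * 9.81 / 36.4
Step 3: S = 9.92e-08 m/g
Step 4: Convert to um/g: S = 0.099 um/g


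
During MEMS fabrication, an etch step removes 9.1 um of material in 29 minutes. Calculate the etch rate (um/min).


Step 1: Etch rate = depth / time
Step 2: rate = 9.1 / 29
rate = 0.314 um/min


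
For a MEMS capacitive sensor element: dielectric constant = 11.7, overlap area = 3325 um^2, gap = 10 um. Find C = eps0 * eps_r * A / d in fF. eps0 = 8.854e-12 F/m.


Step 1: Convert area to m^2: A = 3325e-12 m^2
Step 2: Convert gap to m: d = 10e-6 m
Step 3: C = eps0 * eps_r * A / d
C = 8.854e-12 * 11.7 * 3325e-12 / 10e-6
Step 4: Convert to fF (multiply by 1e15).
C = 34.44 fF


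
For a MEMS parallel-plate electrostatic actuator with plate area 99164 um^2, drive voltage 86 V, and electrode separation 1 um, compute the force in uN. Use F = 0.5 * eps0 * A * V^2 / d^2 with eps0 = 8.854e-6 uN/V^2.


Step 1: Identify parameters.
eps0 = 8.854e-6 uN/V^2, A = 99164 um^2, V = 86 V, d = 1 um
Step 2: Compute V^2 = 86^2 = 7396
Step 3: Compute d^2 = 1^2 = 1
Step 4: F = 0.5 * 8.854e-6 * 99164 * 7396 / 1
F = 3246.837 uN


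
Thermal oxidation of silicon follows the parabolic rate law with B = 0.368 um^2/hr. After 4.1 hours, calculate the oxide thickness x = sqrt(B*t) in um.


Step 1: Compute B*t = 0.368 * 4.1 = 1.5088
Step 2: x = sqrt(1.5088)
x = 1.228 um


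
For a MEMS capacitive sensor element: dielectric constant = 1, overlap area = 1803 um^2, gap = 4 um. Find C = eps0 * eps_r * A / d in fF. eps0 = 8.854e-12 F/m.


Step 1: Convert area to m^2: A = 1803e-12 m^2
Step 2: Convert gap to m: d = 4e-6 m
Step 3: C = eps0 * eps_r * A / d
C = 8.854e-12 * 1 * 1803e-12 / 4e-6
Step 4: Convert to fF (multiply by 1e15).
C = 3.99 fF


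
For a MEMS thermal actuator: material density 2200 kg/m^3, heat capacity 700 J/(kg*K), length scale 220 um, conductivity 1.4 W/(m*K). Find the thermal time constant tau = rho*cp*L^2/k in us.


Step 1: Convert L to m: L = 220e-6 m
Step 2: L^2 = (220e-6)^2 = 4.84e-08 m^2
Step 3: tau = 2200 * 700 * 4.84e-08 / 1.4 = 5.324e-02 s
Step 4: Convert to microseconds (multiply by 1e6).
tau = 53240.0 us


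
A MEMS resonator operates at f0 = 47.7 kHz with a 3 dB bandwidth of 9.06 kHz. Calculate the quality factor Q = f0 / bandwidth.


Step 1: Q = f0 / bandwidth
Step 2: Q = 47.7 / 9.06
Q = 5.3


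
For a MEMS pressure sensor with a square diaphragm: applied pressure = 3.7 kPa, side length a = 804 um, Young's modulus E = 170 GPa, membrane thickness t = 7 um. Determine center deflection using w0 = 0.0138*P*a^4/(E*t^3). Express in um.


Step 1: Convert pressure to compatible units (E is in GPa, so P in GPa).
P = 3.7 kPa = 3.7e-6 GPa
Step 2: Compute numerator: 0.0138 * P * a^4.
a^4 = 804^4 = 417853645056
numerator = 0.0138 * 3.7e-6 * 417853645056 = 2.13356e+04
Step 3: Compute denominator: E * t^3 = 170 * 7^3 = 58310
Step 4: w0 = numerator / denominator = 2.13356e+04 / 58310 = 0.3659 um


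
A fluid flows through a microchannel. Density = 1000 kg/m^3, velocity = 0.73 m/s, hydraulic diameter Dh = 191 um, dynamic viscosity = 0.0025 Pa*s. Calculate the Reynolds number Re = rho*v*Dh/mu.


Step 1: Convert Dh to meters: Dh = 191e-6 m
Step 2: Re = rho * v * Dh / mu
Re = 1000 * 0.73 * 191e-6 / 0.0025
Re = 55.772


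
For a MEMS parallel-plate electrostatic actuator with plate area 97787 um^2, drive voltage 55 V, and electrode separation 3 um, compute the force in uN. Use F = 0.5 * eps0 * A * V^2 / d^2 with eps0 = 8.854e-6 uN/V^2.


Step 1: Identify parameters.
eps0 = 8.854e-6 uN/V^2, A = 97787 um^2, V = 55 V, d = 3 um
Step 2: Compute V^2 = 55^2 = 3025
Step 3: Compute d^2 = 3^2 = 9
Step 4: F = 0.5 * 8.854e-6 * 97787 * 3025 / 9
F = 145.504 uN


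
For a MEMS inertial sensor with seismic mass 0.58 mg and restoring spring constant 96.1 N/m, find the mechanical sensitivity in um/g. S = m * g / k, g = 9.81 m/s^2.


Step 1: Convert mass: m = 0.58 mg = 5.80e-07 kg
Step 2: S = m * g / k = 5.80e-07 * 9.81 / 96.1
Step 3: S = 5.92e-08 m/g
Step 4: Convert to um/g: S = 0.059 um/g


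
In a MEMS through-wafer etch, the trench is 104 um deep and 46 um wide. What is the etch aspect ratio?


Step 1: AR = depth / width
Step 2: AR = 104 / 46
AR = 2.3


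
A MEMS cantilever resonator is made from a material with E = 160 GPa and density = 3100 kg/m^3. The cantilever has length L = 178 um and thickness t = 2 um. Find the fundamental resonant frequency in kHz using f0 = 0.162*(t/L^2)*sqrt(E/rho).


Step 1: Convert units to SI.
t_SI = 2e-6 m, L_SI = 178e-6 m
Step 2: Calculate sqrt(E/rho).
sqrt(160e9 / 3100) = 7184.21 m/s
Step 3: Compute f0.
f0 = 0.162 * 2e-6 / (178e-6)^2 * 7184.21 = 73465.6 Hz = 73.47 kHz


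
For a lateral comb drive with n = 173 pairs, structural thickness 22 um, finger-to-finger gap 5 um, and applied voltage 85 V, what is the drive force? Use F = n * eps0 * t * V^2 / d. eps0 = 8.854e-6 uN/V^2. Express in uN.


Step 1: Parameters: n=173, eps0=8.854e-6 uN/V^2, t=22 um, V=85 V, d=5 um
Step 2: V^2 = 7225
Step 3: F = 173 * 8.854e-6 * 22 * 7225 / 5
F = 48.694 uN


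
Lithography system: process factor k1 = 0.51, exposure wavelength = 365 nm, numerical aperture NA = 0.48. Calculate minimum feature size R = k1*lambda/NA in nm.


Step 1: Identify values: k1 = 0.51, lambda = 365 nm, NA = 0.48
Step 2: R = k1 * lambda / NA
R = 0.51 * 365 / 0.48
R = 387.8 nm


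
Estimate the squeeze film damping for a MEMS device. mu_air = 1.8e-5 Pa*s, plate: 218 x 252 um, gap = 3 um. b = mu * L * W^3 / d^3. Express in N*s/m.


Step 1: Convert to SI.
L = 218e-6 m, W = 252e-6 m, d = 3e-6 m
Step 2: W^3 = (252e-6)^3 = 1.60e-11 m^3
Step 3: d^3 = (3e-6)^3 = 2.70e-17 m^3
Step 4: b = 1.8e-5 * 218e-6 * 1.60e-11 / 2.70e-17
b = 2.33e-03 N*s/m


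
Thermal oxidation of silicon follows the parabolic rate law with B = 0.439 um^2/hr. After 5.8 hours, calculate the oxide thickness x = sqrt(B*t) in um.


Step 1: Compute B*t = 0.439 * 5.8 = 2.5462
Step 2: x = sqrt(2.5462)
x = 1.596 um


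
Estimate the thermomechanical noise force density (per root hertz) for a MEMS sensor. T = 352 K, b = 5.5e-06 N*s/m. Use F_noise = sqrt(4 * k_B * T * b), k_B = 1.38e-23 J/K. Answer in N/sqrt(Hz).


Step 1: Compute 4 * k_B * T * b
= 4 * 1.38e-23 * 352 * 5.5e-06
= 1.0687e-25 N^2/Hz
Step 2: F_noise = sqrt(1.0687e-25)
F_noise = 3.27e-13 N/sqrt(Hz)


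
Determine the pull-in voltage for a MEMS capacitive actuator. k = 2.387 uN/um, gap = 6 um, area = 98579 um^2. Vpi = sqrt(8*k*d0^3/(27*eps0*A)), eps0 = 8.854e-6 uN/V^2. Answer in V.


Step 1: Compute numerator: 8 * k * d0^3 = 8 * 2.387 * 6^3 = 4124.736
Step 2: Compute denominator: 27 * eps0 * A = 27 * 8.854e-6 * 98579 = 23.566099
Step 3: Vpi = sqrt(4124.736 / 23.566099)
Vpi = 13.23 V


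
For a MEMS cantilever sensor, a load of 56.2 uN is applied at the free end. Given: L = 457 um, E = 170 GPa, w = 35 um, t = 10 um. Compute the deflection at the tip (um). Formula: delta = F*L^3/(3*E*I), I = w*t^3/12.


Step 1: Calculate the second moment of area.
I = w * t^3 / 12 = 35 * 10^3 / 12 = 2916.6667 um^4
Step 2: Convert E to consistent units (1 GPa = 1000 uN/um^2).
E = 170 GPa = 170000 uN/um^2
Step 3: Calculate tip deflection.
delta = F * L^3 / (3 * E * I)
delta = 56.2 * 457^3 / (3 * 170000 * 2916.6667)
delta = 3.606 um


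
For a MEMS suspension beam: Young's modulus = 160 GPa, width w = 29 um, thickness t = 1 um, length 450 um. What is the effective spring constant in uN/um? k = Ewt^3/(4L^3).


Step 1: Convert E to consistent units (1 GPa = 1000 uN/um^2).
E = 160 GPa = 160000 uN/um^2
Step 2: Compute t^3 = 1^3 = 1
Step 3: Compute L^3 = 450^3 = 91125000
Step 4: k = 160000 * 29 * 1 / (4 * 91125000)
k = 0.0127 uN/um


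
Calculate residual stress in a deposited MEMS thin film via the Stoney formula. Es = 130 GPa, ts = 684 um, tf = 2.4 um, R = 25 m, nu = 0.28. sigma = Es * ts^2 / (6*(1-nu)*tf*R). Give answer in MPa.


Step 1: Compute numerator: Es * ts^2 = 130 * 684^2 = 60821280 (GPa*um^2)
Step 2: Compute denominator (R in um): 6*(1-nu)*tf*R = 6*0.72*2.4*25e6 = 259200000.0 (um^2)
Step 3: sigma (GPa) = 60821280 / 259200000.0 = 2.3465e-01 GPa
Step 4: Convert to MPa (x1000): sigma = 234.7 MPa


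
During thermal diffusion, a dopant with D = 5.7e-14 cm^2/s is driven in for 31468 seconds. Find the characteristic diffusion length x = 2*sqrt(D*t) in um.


Step 1: Compute D*t = 5.7e-14 * 31468 = 1.793676e-09 cm^2
Step 2: sqrt(D*t) = 4.2352e-05 cm
Step 3: x = 2 * 4.2352e-05 cm = 8.4704e-05 cm
Step 4: Convert to um (1 cm = 1e4 um): x = 0.847 um


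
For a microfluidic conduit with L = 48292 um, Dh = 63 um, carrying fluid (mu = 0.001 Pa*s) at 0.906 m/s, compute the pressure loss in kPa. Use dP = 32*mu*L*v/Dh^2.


Step 1: Convert to SI: L = 48292e-6 m, Dh = 63e-6 m
Step 2: dP = 32 * 0.001 * 48292e-6 * 0.906 / (63e-6)^2
Step 3: dP = 352754.26 Pa
Step 4: Convert to kPa: dP = 352.75 kPa


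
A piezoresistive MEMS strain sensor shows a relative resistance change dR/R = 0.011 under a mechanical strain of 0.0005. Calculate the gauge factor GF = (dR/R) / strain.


Step 1: Identify values.
dR/R = 0.011, strain = 0.0005
Step 2: GF = (dR/R) / strain = 0.011 / 0.0005
GF = 22.0


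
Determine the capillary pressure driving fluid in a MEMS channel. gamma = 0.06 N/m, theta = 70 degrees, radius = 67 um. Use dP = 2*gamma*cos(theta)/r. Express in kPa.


Step 1: cos(70 deg) = 0.342
Step 2: Convert r to m: r = 67e-6 m
Step 3: dP = 2 * 0.06 * 0.342 / 67e-6 = 612.5 Pa
Step 4: Convert Pa to kPa (divide by 1000).
dP = 0.61 kPa


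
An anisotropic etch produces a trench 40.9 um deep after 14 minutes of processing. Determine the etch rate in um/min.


Step 1: Etch rate = depth / time
Step 2: rate = 40.9 / 14
rate = 2.921 um/min


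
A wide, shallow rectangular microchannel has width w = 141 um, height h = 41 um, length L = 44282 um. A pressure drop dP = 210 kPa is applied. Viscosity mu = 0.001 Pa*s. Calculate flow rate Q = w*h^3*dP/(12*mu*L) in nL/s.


Step 1: Convert all dimensions to SI (meters).
w = 141e-6 m, h = 41e-6 m, L = 44282e-6 m, dP = 210e3 Pa
Step 2: Q = w * h^3 * dP / (12 * mu * L)
Q = 141e-6 * (41e-6)^3 * 210e3 / (12 * 0.001 * 44282e-6) = 3.84044459e-09 m^3/s
Step 3: Convert Q from m^3/s to nL/s (1 m^3 = 1e12 nL, so multiply by 1e12).
Q = 3840.445 nL/s


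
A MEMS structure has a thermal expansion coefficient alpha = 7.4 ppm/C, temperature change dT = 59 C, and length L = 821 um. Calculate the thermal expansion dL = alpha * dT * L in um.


Step 1: Convert CTE: alpha = 7.4 ppm/C = 7.4e-6 /C
Step 2: dL = 7.4e-6 * 59 * 821
dL = 0.3584 um


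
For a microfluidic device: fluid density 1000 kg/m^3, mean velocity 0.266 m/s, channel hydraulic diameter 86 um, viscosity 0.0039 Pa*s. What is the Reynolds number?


Step 1: Convert Dh to meters: Dh = 86e-6 m
Step 2: Re = rho * v * Dh / mu
Re = 1000 * 0.266 * 86e-6 / 0.0039
Re = 5.866


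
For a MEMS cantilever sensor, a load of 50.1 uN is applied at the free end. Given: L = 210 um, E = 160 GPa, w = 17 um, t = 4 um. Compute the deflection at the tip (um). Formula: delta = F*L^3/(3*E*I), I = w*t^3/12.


Step 1: Calculate the second moment of area.
I = w * t^3 / 12 = 17 * 4^3 / 12 = 90.6667 um^4
Step 2: Convert E to consistent units (1 GPa = 1000 uN/um^2).
E = 160 GPa = 160000 uN/um^2
Step 3: Calculate tip deflection.
delta = F * L^3 / (3 * E * I)
delta = 50.1 * 210^3 / (3 * 160000 * 90.6667)
delta = 10.6612 um


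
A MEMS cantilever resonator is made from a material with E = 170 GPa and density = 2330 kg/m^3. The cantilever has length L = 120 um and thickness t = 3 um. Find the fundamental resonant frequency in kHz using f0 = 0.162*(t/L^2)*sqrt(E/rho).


Step 1: Convert units to SI.
t_SI = 3e-6 m, L_SI = 120e-6 m
Step 2: Calculate sqrt(E/rho).
sqrt(170e9 / 2330) = 8541.74 m/s
Step 3: Compute f0.
f0 = 0.162 * 3e-6 / (120e-6)^2 * 8541.74 = 288283.7 Hz = 288.28 kHz


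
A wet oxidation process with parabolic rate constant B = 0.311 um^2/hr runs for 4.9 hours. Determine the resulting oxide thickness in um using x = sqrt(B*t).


Step 1: Compute B*t = 0.311 * 4.9 = 1.5239
Step 2: x = sqrt(1.5239)
x = 1.234 um


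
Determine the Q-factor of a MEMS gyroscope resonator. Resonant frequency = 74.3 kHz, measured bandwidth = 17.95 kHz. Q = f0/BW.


Step 1: Q = f0 / bandwidth
Step 2: Q = 74.3 / 17.95
Q = 4.1


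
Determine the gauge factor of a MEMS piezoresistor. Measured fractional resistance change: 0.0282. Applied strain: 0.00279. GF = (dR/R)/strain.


Step 1: Identify values.
dR/R = 0.0282, strain = 0.00279
Step 2: GF = (dR/R) / strain = 0.0282 / 0.00279
GF = 10.1


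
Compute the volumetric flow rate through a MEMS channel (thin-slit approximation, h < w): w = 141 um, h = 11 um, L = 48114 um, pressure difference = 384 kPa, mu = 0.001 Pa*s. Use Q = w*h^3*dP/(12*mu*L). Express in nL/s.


Step 1: Convert all dimensions to SI (meters).
w = 141e-6 m, h = 11e-6 m, L = 48114e-6 m, dP = 384e3 Pa
Step 2: Q = w * h^3 * dP / (12 * mu * L)
Q = 141e-6 * (11e-6)^3 * 384e3 / (12 * 0.001 * 48114e-6) = 1.2481756e-10 m^3/s
Step 3: Convert Q from m^3/s to nL/s (1 m^3 = 1e12 nL, so multiply by 1e12).
Q = 124.818 nL/s


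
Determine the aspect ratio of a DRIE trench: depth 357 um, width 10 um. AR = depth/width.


Step 1: AR = depth / width
Step 2: AR = 357 / 10
AR = 35.7


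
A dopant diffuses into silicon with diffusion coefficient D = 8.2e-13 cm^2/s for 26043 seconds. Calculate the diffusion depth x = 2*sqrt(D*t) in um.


Step 1: Compute D*t = 8.2e-13 * 26043 = 2.135526e-08 cm^2
Step 2: sqrt(D*t) = 1.46134e-04 cm
Step 3: x = 2 * 1.46134e-04 cm = 2.92268e-04 cm
Step 4: Convert to um (1 cm = 1e4 um): x = 2.923 um


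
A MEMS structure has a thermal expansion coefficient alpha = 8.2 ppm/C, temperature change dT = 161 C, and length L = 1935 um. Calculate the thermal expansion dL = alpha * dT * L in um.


Step 1: Convert CTE: alpha = 8.2 ppm/C = 8.2e-6 /C
Step 2: dL = 8.2e-6 * 161 * 1935
dL = 2.5546 um


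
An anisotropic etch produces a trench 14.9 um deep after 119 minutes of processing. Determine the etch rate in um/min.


Step 1: Etch rate = depth / time
Step 2: rate = 14.9 / 119
rate = 0.125 um/min


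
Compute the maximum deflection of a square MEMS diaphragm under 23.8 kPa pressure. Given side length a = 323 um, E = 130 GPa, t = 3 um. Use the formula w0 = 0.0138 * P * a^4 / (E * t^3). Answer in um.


Step 1: Convert pressure to compatible units (E is in GPa, so P in GPa).
P = 23.8 kPa = 23.8e-6 GPa
Step 2: Compute numerator: 0.0138 * P * a^4.
a^4 = 323^4 = 10884540241
numerator = 0.0138 * 23.8e-6 * 10884540241 = 3.574918e+03
Step 3: Compute denominator: E * t^3 = 130 * 3^3 = 3510
Step 4: w0 = numerator / denominator = 3.574918e+03 / 3510 = 1.0185 um


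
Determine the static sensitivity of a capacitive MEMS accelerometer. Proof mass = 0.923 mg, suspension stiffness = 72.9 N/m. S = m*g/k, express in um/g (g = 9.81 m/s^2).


Step 1: Convert mass: m = 0.923 mg = 9.23e-07 kg
Step 2: S = m * g / k = 9.23e-07 * 9.81 / 72.9
Step 3: S = 1.24e-07 m/g
Step 4: Convert to um/g: S = 0.124 um/g


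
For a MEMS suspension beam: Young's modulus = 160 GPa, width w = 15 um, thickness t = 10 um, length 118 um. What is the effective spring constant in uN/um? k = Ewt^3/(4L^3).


Step 1: Convert E to consistent units (1 GPa = 1000 uN/um^2).
E = 160 GPa = 160000 uN/um^2
Step 2: Compute t^3 = 10^3 = 1000
Step 3: Compute L^3 = 118^3 = 1643032
Step 4: k = 160000 * 15 * 1000 / (4 * 1643032)
k = 365.1785 uN/um


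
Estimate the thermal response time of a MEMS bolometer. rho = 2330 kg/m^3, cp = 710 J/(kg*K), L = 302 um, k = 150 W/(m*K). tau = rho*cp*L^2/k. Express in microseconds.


Step 1: Convert L to m: L = 302e-6 m
Step 2: L^2 = (302e-6)^2 = 9.1204e-08 m^2
Step 3: tau = 2330 * 710 * 9.1204e-08 / 150 = 1.00585851e-03 s
Step 4: Convert to microseconds (multiply by 1e6).
tau = 1005.859 us


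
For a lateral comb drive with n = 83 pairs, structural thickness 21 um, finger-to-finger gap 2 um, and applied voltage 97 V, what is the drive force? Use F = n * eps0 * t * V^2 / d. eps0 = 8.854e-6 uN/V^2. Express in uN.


Step 1: Parameters: n=83, eps0=8.854e-6 uN/V^2, t=21 um, V=97 V, d=2 um
Step 2: V^2 = 9409
Step 3: F = 83 * 8.854e-6 * 21 * 9409 / 2
F = 72.602 uN


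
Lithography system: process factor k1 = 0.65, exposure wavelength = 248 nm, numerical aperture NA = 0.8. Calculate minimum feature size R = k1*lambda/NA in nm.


Step 1: Identify values: k1 = 0.65, lambda = 248 nm, NA = 0.8
Step 2: R = k1 * lambda / NA
R = 0.65 * 248 / 0.8
R = 201.5 nm


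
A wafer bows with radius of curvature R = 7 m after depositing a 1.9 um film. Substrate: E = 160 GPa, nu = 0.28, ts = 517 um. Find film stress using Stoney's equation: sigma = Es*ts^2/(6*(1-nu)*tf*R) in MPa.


Step 1: Compute numerator: Es * ts^2 = 160 * 517^2 = 42766240 (GPa*um^2)
Step 2: Compute denominator (R in um): 6*(1-nu)*tf*R = 6*0.72*1.9*7e6 = 57456000.0 (um^2)
Step 3: sigma (GPa) = 42766240 / 57456000.0 = 7.4433e-01 GPa
Step 4: Convert to MPa (x1000): sigma = 744.3 MPa


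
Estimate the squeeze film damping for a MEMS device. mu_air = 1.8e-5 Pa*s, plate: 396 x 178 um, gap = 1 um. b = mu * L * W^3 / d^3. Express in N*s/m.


Step 1: Convert to SI.
L = 396e-6 m, W = 178e-6 m, d = 1e-6 m
Step 2: W^3 = (178e-6)^3 = 5.64e-12 m^3
Step 3: d^3 = (1e-6)^3 = 1.00e-18 m^3
Step 4: b = 1.8e-5 * 396e-6 * 5.64e-12 / 1.00e-18
b = 4.02e-02 N*s/m


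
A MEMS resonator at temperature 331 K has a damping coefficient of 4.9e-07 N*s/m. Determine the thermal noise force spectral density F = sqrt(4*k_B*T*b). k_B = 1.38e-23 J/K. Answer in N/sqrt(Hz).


Step 1: Compute 4 * k_B * T * b
= 4 * 1.38e-23 * 331 * 4.9e-07
= 8.9529e-27 N^2/Hz
Step 2: F_noise = sqrt(8.9529e-27)
F_noise = 9.46e-14 N/sqrt(Hz)


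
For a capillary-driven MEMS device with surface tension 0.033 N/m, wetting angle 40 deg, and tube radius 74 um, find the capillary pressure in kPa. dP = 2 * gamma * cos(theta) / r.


Step 1: cos(40 deg) = 0.766
Step 2: Convert r to m: r = 74e-6 m
Step 3: dP = 2 * 0.033 * 0.766 / 74e-6 = 683.2 Pa
Step 4: Convert Pa to kPa (divide by 1000).
dP = 0.68 kPa


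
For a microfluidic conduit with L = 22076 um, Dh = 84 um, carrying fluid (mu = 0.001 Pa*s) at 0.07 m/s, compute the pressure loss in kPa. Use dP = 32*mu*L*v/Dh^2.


Step 1: Convert to SI: L = 22076e-6 m, Dh = 84e-6 m
Step 2: dP = 32 * 0.001 * 22076e-6 * 0.07 / (84e-6)^2
Step 3: dP = 7008.25 Pa
Step 4: Convert to kPa: dP = 7.01 kPa


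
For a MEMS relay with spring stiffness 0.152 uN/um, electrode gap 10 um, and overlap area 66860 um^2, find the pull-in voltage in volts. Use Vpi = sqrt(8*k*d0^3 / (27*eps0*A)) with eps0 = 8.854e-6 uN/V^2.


Step 1: Compute numerator: 8 * k * d0^3 = 8 * 0.152 * 10^3 = 1216.0
Step 2: Compute denominator: 27 * eps0 * A = 27 * 8.854e-6 * 66860 = 15.983418
Step 3: Vpi = sqrt(1216.0 / 15.983418)
Vpi = 8.72 V


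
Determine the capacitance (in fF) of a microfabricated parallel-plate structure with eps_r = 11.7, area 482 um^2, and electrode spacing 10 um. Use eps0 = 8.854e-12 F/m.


Step 1: Convert area to m^2: A = 482e-12 m^2
Step 2: Convert gap to m: d = 10e-6 m
Step 3: C = eps0 * eps_r * A / d
C = 8.854e-12 * 11.7 * 482e-12 / 10e-6
Step 4: Convert to fF (multiply by 1e15).
C = 4.99 fF


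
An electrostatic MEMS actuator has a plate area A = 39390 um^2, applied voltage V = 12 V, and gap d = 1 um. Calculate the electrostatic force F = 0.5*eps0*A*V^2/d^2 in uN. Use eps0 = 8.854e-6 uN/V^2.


Step 1: Identify parameters.
eps0 = 8.854e-6 uN/V^2, A = 39390 um^2, V = 12 V, d = 1 um
Step 2: Compute V^2 = 12^2 = 144
Step 3: Compute d^2 = 1^2 = 1
Step 4: F = 0.5 * 8.854e-6 * 39390 * 144 / 1
F = 25.111 uN


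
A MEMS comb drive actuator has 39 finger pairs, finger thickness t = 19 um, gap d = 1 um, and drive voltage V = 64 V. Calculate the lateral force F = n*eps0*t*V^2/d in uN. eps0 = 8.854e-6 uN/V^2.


Step 1: Parameters: n=39, eps0=8.854e-6 uN/V^2, t=19 um, V=64 V, d=1 um
Step 2: V^2 = 4096
Step 3: F = 39 * 8.854e-6 * 19 * 4096 / 1
F = 26.873 uN


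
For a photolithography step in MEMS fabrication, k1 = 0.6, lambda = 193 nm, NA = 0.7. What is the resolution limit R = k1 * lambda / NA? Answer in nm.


Step 1: Identify values: k1 = 0.6, lambda = 193 nm, NA = 0.7
Step 2: R = k1 * lambda / NA
R = 0.6 * 193 / 0.7
R = 165.4 nm


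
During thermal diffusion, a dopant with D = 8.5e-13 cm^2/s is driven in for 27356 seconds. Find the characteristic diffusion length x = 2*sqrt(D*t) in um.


Step 1: Compute D*t = 8.5e-13 * 27356 = 2.32526e-08 cm^2
Step 2: sqrt(D*t) = 1.5249e-04 cm
Step 3: x = 2 * 1.5249e-04 cm = 3.0498e-04 cm
Step 4: Convert to um (1 cm = 1e4 um): x = 3.05 um


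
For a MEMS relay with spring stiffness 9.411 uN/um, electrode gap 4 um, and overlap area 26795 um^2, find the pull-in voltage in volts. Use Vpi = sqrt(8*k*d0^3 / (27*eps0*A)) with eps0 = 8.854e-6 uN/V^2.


Step 1: Compute numerator: 8 * k * d0^3 = 8 * 9.411 * 4^3 = 4818.432
Step 2: Compute denominator: 27 * eps0 * A = 27 * 8.854e-6 * 26795 = 6.405559
Step 3: Vpi = sqrt(4818.432 / 6.405559)
Vpi = 27.43 V


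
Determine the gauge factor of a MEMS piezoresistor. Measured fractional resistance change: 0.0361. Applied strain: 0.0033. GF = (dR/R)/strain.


Step 1: Identify values.
dR/R = 0.0361, strain = 0.0033
Step 2: GF = (dR/R) / strain = 0.0361 / 0.0033
GF = 10.9


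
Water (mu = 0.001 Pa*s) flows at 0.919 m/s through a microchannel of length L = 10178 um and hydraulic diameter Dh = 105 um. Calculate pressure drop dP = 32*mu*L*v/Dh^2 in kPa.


Step 1: Convert to SI: L = 10178e-6 m, Dh = 105e-6 m
Step 2: dP = 32 * 0.001 * 10178e-6 * 0.919 / (105e-6)^2
Step 3: dP = 27148.72 Pa
Step 4: Convert to kPa: dP = 27.15 kPa


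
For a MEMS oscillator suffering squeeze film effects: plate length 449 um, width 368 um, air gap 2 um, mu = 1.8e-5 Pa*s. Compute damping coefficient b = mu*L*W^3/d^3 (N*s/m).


Step 1: Convert to SI.
L = 449e-6 m, W = 368e-6 m, d = 2e-6 m
Step 2: W^3 = (368e-6)^3 = 4.98e-11 m^3
Step 3: d^3 = (2e-6)^3 = 8.00e-18 m^3
Step 4: b = 1.8e-5 * 449e-6 * 4.98e-11 / 8.00e-18
b = 5.03e-02 N*s/m


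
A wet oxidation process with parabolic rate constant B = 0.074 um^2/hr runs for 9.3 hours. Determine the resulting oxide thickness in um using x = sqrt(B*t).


Step 1: Compute B*t = 0.074 * 9.3 = 0.6882
Step 2: x = sqrt(0.6882)
x = 0.83 um


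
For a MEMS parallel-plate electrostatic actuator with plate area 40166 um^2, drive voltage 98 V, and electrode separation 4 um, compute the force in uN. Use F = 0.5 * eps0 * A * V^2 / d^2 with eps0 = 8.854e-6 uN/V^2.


Step 1: Identify parameters.
eps0 = 8.854e-6 uN/V^2, A = 40166 um^2, V = 98 V, d = 4 um
Step 2: Compute V^2 = 98^2 = 9604
Step 3: Compute d^2 = 4^2 = 16
Step 4: F = 0.5 * 8.854e-6 * 40166 * 9604 / 16
F = 106.733 uN


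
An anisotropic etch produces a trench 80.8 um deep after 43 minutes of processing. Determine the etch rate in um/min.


Step 1: Etch rate = depth / time
Step 2: rate = 80.8 / 43
rate = 1.879 um/min


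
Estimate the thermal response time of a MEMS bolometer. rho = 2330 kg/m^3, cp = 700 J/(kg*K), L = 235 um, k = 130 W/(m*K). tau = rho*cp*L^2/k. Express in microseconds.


Step 1: Convert L to m: L = 235e-6 m
Step 2: L^2 = (235e-6)^2 = 5.5225e-08 m^2
Step 3: tau = 2330 * 700 * 5.5225e-08 / 130 = 6.9286135e-04 s
Step 4: Convert to microseconds (multiply by 1e6).
tau = 692.861 us


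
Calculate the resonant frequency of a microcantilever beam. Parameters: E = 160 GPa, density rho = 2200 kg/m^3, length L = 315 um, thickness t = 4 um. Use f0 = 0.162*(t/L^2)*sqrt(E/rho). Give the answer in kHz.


Step 1: Convert units to SI.
t_SI = 4e-6 m, L_SI = 315e-6 m
Step 2: Calculate sqrt(E/rho).
sqrt(160e9 / 2200) = 8528.03 m/s
Step 3: Compute f0.
f0 = 0.162 * 4e-6 / (315e-6)^2 * 8528.03 = 55693.3 Hz = 55.69 kHz


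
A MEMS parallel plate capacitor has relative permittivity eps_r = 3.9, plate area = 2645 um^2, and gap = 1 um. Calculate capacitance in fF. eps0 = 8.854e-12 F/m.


Step 1: Convert area to m^2: A = 2645e-12 m^2
Step 2: Convert gap to m: d = 1e-6 m
Step 3: C = eps0 * eps_r * A / d
C = 8.854e-12 * 3.9 * 2645e-12 / 1e-6
Step 4: Convert to fF (multiply by 1e15).
C = 91.33 fF


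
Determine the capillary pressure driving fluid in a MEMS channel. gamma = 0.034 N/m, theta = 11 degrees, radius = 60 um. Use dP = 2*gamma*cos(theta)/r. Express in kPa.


Step 1: cos(11 deg) = 0.9816
Step 2: Convert r to m: r = 60e-6 m
Step 3: dP = 2 * 0.034 * 0.9816 / 60e-6 = 1112.5 Pa
Step 4: Convert Pa to kPa (divide by 1000).
dP = 1.11 kPa


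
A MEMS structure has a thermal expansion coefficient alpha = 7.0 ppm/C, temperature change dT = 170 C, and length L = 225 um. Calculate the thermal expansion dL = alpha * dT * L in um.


Step 1: Convert CTE: alpha = 7.0 ppm/C = 7.0e-6 /C
Step 2: dL = 7.0e-6 * 170 * 225
dL = 0.2678 um


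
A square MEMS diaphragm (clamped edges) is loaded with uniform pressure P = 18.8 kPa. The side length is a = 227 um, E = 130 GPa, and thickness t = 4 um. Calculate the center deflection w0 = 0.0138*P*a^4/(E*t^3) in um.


Step 1: Convert pressure to compatible units (E is in GPa, so P in GPa).
P = 18.8 kPa = 18.8e-6 GPa
Step 2: Compute numerator: 0.0138 * P * a^4.
a^4 = 227^4 = 2655237841
numerator = 0.0138 * 18.8e-6 * 2655237841 = 6.8887e+02
Step 3: Compute denominator: E * t^3 = 130 * 4^3 = 8320
Step 4: w0 = numerator / denominator = 6.8887e+02 / 8320 = 0.0828 um
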